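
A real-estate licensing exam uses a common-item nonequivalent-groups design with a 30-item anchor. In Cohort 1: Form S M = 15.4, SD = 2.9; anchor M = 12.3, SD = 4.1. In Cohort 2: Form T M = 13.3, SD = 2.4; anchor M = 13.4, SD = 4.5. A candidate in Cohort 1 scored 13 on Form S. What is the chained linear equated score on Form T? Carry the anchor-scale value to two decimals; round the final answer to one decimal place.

Form S → anchor (Cohort 1): v = (4.1/2.9)(13 − 15.4) + 12.3 = 8.91
anchor → Form T (Cohort 2): y = (2.4/4.5)(8.91 − 13.4) + 13.3 = 10.9

10.9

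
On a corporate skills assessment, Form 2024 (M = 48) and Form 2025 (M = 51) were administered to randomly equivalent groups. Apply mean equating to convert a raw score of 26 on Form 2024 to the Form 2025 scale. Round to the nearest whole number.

29

Mean equating: y = x + (M_Y − M_X) = 26 + (51 − 48) = 29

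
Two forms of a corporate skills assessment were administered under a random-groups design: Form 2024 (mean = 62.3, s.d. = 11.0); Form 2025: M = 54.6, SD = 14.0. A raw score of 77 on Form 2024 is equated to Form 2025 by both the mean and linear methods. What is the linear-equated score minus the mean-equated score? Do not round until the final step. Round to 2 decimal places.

Mean-equated: 77 + (54.6 − 62.3) = 69.30
Linear-equated: (14.0/11.0)(77 − 62.3) + 54.6 = 73.309
Difference = 73.309 − 69.30 = 4.01

4.01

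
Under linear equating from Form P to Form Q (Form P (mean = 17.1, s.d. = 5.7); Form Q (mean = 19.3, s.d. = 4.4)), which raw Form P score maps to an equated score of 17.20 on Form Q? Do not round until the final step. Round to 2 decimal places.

Invert y = (SD_Y/SD_X)(x − M_X) + M_Y:
x = (SD_X/SD_Y)(y − M_Y) + M_X = (5.7/4.4)(17.20 − 19.3) + 17.1
x = 1.295455 × -2.100 + 17.1 = 14.38

14.38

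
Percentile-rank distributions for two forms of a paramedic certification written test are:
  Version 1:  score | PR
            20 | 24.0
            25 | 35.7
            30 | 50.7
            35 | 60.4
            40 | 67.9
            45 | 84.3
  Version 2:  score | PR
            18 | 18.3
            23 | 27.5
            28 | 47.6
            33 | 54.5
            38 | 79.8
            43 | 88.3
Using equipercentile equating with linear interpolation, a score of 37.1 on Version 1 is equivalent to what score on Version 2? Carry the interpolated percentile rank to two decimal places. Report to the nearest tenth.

PR of 37.1 on Version 1: 60.4 + (37.1 − 35)/(40 − 35) × (67.9 − 60.4) = 63.55
On Version 2, PR 63.55 falls between score 33 (PR 54.5) and 38 (PR 79.8).
Interpolate: 33 + (63.55 − 54.5)/(79.8 − 54.5) × (38 − 33) = 34.8

34.8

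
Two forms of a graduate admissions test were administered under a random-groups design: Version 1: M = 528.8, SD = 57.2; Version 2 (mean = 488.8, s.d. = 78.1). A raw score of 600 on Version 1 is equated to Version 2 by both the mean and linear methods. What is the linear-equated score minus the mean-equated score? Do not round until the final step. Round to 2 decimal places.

Mean-equated: 600 + (488.8 − 528.8) = 560.00
Linear-equated: (78.1/57.2)(600 − 528.8) + 488.8 = 586.015
Difference = 586.015 − 560.00 = 26.02

26.02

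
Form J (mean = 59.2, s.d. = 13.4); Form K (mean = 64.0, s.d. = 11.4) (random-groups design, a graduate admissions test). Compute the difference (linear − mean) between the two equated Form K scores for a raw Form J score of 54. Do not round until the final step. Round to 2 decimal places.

0.78

Mean-equated: 54 + (64.0 − 59.2) = 58.80
Linear-equated: (11.4/13.4)(54 − 59.2) + 64.0 = 59.576
Difference = 59.576 − 58.80 = 0.78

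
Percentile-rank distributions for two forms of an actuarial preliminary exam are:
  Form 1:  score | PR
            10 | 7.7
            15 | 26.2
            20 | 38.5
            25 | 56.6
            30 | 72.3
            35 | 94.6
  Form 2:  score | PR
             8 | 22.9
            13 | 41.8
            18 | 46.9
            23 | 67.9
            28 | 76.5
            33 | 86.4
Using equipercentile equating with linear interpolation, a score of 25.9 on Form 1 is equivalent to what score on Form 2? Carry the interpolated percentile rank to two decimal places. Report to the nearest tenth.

PR of 25.9 on Form 1: 56.6 + (25.9 − 25)/(30 − 25) × (72.3 − 56.6) = 59.43
On Form 2, PR 59.43 falls between score 18 (PR 46.9) and 23 (PR 67.9).
Interpolate: 18 + (59.43 − 46.9)/(67.9 − 46.9) × (23 − 18) = 21.0

21.0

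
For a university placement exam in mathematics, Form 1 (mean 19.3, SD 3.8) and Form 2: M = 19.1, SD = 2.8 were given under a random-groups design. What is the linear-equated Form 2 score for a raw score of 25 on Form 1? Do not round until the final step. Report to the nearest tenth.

Linear equating: y = (SD_Y/SD_X)(x − M_X) + M_Y
y = (2.8/3.8)(25 − 19.3) + 19.1
y = 0.736842 × 5.7 + 19.1 = 4.2000 + 19.1 = 23.3

23.3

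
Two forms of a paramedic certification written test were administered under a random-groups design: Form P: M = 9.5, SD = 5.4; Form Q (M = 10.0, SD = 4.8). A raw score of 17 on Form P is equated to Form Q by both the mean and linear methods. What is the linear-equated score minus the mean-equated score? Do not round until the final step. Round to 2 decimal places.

Mean-equated: 17 + (10.0 − 9.5) = 17.50
Linear-equated: (4.8/5.4)(17 − 9.5) + 10.0 = 16.667
Difference = 16.667 − 17.50 = -0.83

-0.83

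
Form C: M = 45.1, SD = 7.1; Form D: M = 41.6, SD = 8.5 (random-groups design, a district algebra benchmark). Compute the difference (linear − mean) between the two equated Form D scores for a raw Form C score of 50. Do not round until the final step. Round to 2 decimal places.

0.97

Mean-equated: 50 + (41.6 − 45.1) = 46.50
Linear-equated: (8.5/7.1)(50 − 45.1) + 41.6 = 47.466
Difference = 47.466 − 46.50 = 0.97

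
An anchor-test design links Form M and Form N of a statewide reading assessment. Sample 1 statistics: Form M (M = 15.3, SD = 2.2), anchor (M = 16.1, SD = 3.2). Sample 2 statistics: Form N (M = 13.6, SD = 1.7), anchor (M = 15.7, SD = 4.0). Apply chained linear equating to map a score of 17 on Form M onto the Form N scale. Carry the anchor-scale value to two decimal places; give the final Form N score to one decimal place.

Form M → anchor (Sample 1): v = (3.2/2.2)(17 − 15.3) + 16.1 = 18.57
anchor → Form N (Sample 2): y = (1.7/4.0)(18.57 − 15.7) + 13.6 = 14.8

14.8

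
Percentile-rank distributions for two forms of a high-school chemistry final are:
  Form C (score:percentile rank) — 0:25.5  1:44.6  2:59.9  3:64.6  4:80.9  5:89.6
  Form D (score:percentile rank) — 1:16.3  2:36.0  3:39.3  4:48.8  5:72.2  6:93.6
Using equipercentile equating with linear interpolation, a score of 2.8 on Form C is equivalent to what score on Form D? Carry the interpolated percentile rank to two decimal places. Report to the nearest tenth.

PR of 2.8 on Form C: 59.9 + (2.8 − 2)/(3 − 2) × (64.6 − 59.9) = 63.66
On Form D, PR 63.66 falls between score 4 (PR 48.8) and 5 (PR 72.2).
Interpolate: 4 + (63.66 − 48.8)/(72.2 − 48.8) × (5 − 4) = 4.6

4.6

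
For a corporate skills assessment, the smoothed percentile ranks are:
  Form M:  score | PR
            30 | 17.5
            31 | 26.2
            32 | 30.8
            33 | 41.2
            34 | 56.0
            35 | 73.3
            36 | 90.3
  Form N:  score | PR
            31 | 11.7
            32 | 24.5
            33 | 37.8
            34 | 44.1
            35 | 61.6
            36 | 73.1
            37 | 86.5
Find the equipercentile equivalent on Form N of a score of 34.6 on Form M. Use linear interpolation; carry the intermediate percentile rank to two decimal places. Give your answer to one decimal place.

PR of 34.6 on Form M: 56.0 + (34.6 − 34)/(35 − 34) × (73.3 − 56.0) = 66.38
On Form N, PR 66.38 falls between score 35 (PR 61.6) and 36 (PR 73.1).
Interpolate: 35 + (66.38 − 61.6)/(73.1 − 61.6) × (36 − 35) = 35.4

35.4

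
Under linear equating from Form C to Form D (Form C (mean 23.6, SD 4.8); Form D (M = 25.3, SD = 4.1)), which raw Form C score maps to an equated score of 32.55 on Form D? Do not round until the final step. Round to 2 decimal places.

32.09

Invert y = (SD_Y/SD_X)(x − M_X) + M_Y:
x = (SD_X/SD_Y)(y − M_Y) + M_X = (4.8/4.1)(32.55 − 25.3) + 23.6
x = 1.170732 × 7.250 + 23.6 = 32.09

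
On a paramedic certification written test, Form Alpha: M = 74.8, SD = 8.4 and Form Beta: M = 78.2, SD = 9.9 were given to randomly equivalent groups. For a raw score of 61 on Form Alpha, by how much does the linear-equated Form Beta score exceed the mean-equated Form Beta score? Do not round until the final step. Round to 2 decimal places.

Mean-equated: 61 + (78.2 − 74.8) = 64.40
Linear-equated: (9.9/8.4)(61 − 74.8) + 78.2 = 61.936
Difference = 61.936 − 64.40 = -2.46

-2.46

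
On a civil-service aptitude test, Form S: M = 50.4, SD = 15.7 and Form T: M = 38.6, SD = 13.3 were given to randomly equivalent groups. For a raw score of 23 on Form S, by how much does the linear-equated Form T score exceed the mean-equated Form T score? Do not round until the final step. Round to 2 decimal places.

4.19

Mean-equated: 23 + (38.6 − 50.4) = 11.20
Linear-equated: (13.3/15.7)(23 − 50.4) + 38.6 = 15.389
Difference = 15.389 − 11.20 = 4.19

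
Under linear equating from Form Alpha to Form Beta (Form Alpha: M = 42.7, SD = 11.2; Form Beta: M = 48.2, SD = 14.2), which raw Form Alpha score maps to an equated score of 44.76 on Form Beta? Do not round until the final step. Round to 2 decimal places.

39.99

Invert y = (SD_Y/SD_X)(x − M_X) + M_Y:
x = (SD_X/SD_Y)(y − M_Y) + M_X = (11.2/14.2)(44.76 − 48.2) + 42.7
x = 0.788732 × -3.440 + 42.7 = 39.99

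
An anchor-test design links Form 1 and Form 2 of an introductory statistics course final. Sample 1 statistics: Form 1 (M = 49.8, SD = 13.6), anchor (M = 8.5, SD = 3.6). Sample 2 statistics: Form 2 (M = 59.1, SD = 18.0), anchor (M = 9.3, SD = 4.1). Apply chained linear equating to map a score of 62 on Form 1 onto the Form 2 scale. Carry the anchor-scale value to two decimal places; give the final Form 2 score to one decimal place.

69.8

Form 1 → anchor (Sample 1): v = (3.6/13.6)(62 − 49.8) + 8.5 = 11.73
anchor → Form 2 (Sample 2): y = (18.0/4.1)(11.73 − 9.3) + 59.1 = 69.8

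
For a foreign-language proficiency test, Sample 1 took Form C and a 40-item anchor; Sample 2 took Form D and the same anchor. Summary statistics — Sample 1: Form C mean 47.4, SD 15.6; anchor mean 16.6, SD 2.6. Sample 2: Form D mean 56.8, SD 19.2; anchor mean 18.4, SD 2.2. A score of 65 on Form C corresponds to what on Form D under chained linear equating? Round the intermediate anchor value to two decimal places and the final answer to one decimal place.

Form C → anchor (Sample 1): v = (2.6/15.6)(65 − 47.4) + 16.6 = 19.53
anchor → Form D (Sample 2): y = (19.2/2.2)(19.53 − 18.4) + 56.8 = 66.7

66.7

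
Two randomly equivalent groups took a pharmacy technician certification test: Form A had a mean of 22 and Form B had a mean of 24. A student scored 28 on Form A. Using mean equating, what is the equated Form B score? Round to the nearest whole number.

30

Mean equating: y = x + (M_Y − M_X) = 28 + (24 − 22) = 30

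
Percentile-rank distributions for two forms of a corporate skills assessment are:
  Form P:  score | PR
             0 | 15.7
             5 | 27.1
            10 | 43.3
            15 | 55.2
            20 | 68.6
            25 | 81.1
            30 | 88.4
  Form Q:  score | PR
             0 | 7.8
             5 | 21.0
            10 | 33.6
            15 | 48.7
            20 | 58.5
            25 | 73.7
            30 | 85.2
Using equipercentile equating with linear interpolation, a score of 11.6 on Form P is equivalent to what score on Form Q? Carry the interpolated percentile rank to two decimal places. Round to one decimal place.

PR of 11.6 on Form P: 43.3 + (11.6 − 10)/(15 − 10) × (55.2 − 43.3) = 47.11
On Form Q, PR 47.11 falls between score 10 (PR 33.6) and 15 (PR 48.7).
Interpolate: 10 + (47.11 − 33.6)/(48.7 − 33.6) × (15 − 10) = 14.5

14.5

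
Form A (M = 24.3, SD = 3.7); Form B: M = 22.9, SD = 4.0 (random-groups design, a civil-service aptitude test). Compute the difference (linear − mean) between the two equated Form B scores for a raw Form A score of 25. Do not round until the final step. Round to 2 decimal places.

Mean-equated: 25 + (22.9 − 24.3) = 23.60
Linear-equated: (4.0/3.7)(25 − 24.3) + 22.9 = 23.657
Difference = 23.657 − 23.60 = 0.06

0.06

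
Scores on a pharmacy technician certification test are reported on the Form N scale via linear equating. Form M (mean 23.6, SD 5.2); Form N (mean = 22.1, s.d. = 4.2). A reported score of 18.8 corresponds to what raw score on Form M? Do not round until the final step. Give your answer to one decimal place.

19.5

Invert y = (SD_Y/SD_X)(x − M_X) + M_Y:
x = (SD_X/SD_Y)(y − M_Y) + M_X = (5.2/4.2)(18.8 − 22.1) + 23.6
x = 1.238095 × -3.300 + 23.6 = 19.5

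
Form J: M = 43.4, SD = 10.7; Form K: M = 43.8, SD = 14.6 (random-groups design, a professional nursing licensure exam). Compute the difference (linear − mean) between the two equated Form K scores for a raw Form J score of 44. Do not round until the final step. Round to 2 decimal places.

0.22

Mean-equated: 44 + (43.8 − 43.4) = 44.40
Linear-equated: (14.6/10.7)(44 − 43.4) + 43.8 = 44.619
Difference = 44.619 − 44.40 = 0.22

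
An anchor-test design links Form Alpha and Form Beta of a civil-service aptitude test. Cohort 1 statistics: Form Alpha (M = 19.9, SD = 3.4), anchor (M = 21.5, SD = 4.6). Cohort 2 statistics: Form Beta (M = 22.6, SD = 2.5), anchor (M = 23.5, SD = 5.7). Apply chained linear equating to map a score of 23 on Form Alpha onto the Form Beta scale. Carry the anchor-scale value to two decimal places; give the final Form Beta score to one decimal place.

23.6

Form Alpha → anchor (Cohort 1): v = (4.6/3.4)(23 − 19.9) + 21.5 = 25.69
anchor → Form Beta (Cohort 2): y = (2.5/5.7)(25.69 − 23.5) + 22.6 = 23.6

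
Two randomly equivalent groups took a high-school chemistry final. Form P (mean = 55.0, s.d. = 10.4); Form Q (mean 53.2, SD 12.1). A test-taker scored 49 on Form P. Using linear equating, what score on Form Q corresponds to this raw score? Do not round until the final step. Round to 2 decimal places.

Linear equating: y = (SD_Y/SD_X)(x − M_X) + M_Y
y = (12.1/10.4)(49 − 55.0) + 53.2
y = 1.163462 × -6.0 + 53.2 = -6.9808 + 53.2 = 46.22

46.22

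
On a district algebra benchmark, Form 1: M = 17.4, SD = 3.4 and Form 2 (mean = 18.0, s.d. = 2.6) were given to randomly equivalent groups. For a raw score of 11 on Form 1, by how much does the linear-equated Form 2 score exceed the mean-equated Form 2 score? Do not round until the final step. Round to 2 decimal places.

Mean-equated: 11 + (18.0 − 17.4) = 11.60
Linear-equated: (2.6/3.4)(11 − 17.4) + 18.0 = 13.106
Difference = 13.106 − 11.60 = 1.51

1.51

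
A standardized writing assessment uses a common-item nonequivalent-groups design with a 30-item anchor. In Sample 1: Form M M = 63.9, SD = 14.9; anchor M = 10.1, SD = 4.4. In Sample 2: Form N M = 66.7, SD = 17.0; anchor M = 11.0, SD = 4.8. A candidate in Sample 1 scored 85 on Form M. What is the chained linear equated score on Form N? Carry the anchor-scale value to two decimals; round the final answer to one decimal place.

85.6

Form M → anchor (Sample 1): v = (4.4/14.9)(85 − 63.9) + 10.1 = 16.33
anchor → Form N (Sample 2): y = (17.0/4.8)(16.33 − 11.0) + 66.7 = 85.6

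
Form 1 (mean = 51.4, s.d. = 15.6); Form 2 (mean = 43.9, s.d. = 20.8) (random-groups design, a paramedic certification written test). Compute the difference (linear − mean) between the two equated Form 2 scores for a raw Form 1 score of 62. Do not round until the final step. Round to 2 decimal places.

Mean-equated: 62 + (43.9 − 51.4) = 54.50
Linear-equated: (20.8/15.6)(62 − 51.4) + 43.9 = 58.033
Difference = 58.033 − 54.50 = 3.53

3.53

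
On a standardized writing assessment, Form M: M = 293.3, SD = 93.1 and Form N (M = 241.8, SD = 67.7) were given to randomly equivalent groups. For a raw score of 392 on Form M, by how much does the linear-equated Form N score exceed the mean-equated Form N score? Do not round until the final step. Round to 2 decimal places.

-26.93

Mean-equated: 392 + (241.8 − 293.3) = 340.50
Linear-equated: (67.7/93.1)(392 − 293.3) + 241.8 = 313.572
Difference = 313.572 − 340.50 = -26.93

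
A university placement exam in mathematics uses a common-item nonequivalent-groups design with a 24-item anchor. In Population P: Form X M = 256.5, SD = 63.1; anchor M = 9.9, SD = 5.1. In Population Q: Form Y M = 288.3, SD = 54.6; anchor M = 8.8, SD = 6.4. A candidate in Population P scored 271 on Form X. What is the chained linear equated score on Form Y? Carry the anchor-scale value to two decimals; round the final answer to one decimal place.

Form X → anchor (Population P): v = (5.1/63.1)(271 − 256.5) + 9.9 = 11.07
anchor → Form Y (Population Q): y = (54.6/6.4)(11.07 − 8.8) + 288.3 = 307.7

307.7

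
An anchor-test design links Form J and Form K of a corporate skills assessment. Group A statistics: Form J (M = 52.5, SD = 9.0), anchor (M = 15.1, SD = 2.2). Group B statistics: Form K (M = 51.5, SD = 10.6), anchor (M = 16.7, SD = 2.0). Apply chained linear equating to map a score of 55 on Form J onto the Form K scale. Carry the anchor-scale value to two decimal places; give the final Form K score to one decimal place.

Form J → anchor (Group A): v = (2.2/9.0)(55 − 52.5) + 15.1 = 15.71
anchor → Form K (Group B): y = (10.6/2.0)(15.71 − 16.7) + 51.5 = 46.3

46.3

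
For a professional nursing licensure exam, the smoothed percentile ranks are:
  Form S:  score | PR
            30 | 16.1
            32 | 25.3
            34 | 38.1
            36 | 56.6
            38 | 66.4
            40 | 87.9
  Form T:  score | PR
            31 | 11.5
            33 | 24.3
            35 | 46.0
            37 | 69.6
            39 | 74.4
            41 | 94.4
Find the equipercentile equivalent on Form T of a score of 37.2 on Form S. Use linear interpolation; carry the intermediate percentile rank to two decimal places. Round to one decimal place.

PR of 37.2 on Form S: 56.6 + (37.2 − 36)/(38 − 36) × (66.4 − 56.6) = 62.48
On Form T, PR 62.48 falls between score 35 (PR 46.0) and 37 (PR 69.6).
Interpolate: 35 + (62.48 − 46.0)/(69.6 − 46.0) × (37 − 35) = 36.4

36.4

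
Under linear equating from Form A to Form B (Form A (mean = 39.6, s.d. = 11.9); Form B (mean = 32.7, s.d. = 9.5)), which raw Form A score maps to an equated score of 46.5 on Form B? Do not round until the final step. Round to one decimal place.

56.9

Invert y = (SD_Y/SD_X)(x − M_X) + M_Y:
x = (SD_X/SD_Y)(y − M_Y) + M_X = (11.9/9.5)(46.5 − 32.7) + 39.6
x = 1.252632 × 13.800 + 39.6 = 56.9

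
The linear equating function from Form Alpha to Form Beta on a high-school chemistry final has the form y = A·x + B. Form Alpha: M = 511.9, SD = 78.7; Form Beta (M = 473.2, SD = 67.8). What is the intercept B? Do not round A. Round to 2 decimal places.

A = SD_Y / SD_X = 67.8 / 78.7 = 0.861499
B = M_Y − A·M_X = 473.2 − 0.861499 × 511.9 = 32.20

32.20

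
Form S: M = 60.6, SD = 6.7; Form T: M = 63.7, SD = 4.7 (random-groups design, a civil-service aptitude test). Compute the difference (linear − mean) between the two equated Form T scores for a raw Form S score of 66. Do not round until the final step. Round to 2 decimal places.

Mean-equated: 66 + (63.7 − 60.6) = 69.10
Linear-equated: (4.7/6.7)(66 − 60.6) + 63.7 = 67.488
Difference = 67.488 − 69.10 = -1.61

-1.61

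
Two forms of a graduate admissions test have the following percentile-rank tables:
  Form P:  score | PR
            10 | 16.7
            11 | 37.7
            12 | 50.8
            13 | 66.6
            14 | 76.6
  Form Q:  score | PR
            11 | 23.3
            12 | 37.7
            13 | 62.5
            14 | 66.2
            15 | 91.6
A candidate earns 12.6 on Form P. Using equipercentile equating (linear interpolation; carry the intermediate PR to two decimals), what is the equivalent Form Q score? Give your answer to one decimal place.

PR of 12.6 on Form P: 50.8 + (12.6 − 12)/(13 − 12) × (66.6 − 50.8) = 60.28
On Form Q, PR 60.28 falls between score 12 (PR 37.7) and 13 (PR 62.5).
Interpolate: 12 + (60.28 − 37.7)/(62.5 − 37.7) × (13 − 12) = 12.9

12.9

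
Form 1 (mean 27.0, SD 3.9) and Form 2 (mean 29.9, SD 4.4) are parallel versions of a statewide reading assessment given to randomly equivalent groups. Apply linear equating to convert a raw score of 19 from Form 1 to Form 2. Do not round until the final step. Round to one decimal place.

20.9

Linear equating: y = (SD_Y/SD_X)(x − M_X) + M_Y
y = (4.4/3.9)(19 − 27.0) + 29.9
y = 1.128205 × -8.0 + 29.9 = -9.0256 + 29.9 = 20.9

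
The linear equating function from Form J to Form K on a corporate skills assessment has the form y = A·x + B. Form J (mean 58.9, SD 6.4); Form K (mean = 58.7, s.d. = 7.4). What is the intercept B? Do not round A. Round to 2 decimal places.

A = SD_Y / SD_X = 7.4 / 6.4 = 1.156250
B = M_Y − A·M_X = 58.7 − 1.156250 × 58.9 = -9.40

-9.40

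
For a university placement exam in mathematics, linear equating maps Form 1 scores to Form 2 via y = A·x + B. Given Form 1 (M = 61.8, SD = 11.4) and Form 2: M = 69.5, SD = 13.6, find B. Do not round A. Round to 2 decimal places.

-4.23

A = SD_Y / SD_X = 13.6 / 11.4 = 1.192982
B = M_Y − A·M_X = 69.5 − 1.192982 × 61.8 = -4.23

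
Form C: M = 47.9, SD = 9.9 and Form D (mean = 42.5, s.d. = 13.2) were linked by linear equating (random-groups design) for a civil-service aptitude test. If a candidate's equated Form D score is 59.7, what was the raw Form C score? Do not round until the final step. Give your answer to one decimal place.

60.8

Invert y = (SD_Y/SD_X)(x − M_X) + M_Y:
x = (SD_X/SD_Y)(y − M_Y) + M_X = (9.9/13.2)(59.7 − 42.5) + 47.9
x = 0.750000 × 17.200 + 47.9 = 60.8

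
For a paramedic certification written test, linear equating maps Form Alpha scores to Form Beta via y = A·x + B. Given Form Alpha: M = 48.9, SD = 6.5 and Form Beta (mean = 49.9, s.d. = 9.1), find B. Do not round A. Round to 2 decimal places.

A = SD_Y / SD_X = 9.1 / 6.5 = 1.400000
B = M_Y − A·M_X = 49.9 − 1.400000 × 48.9 = -18.56

-18.56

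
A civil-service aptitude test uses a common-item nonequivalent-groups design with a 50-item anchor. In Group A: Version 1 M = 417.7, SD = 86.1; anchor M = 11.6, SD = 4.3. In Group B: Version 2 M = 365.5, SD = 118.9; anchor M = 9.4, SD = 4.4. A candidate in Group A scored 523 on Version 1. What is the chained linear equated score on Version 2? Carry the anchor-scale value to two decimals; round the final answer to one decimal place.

567.1

Version 1 → anchor (Group A): v = (4.3/86.1)(523 − 417.7) + 11.6 = 16.86
anchor → Version 2 (Group B): y = (118.9/4.4)(16.86 − 9.4) + 365.5 = 567.1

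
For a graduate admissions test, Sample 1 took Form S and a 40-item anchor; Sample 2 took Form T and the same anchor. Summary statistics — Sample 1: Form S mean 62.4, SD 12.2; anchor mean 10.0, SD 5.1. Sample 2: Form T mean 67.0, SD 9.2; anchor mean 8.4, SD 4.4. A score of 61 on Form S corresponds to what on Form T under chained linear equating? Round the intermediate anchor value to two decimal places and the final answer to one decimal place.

69.1

Form S → anchor (Sample 1): v = (5.1/12.2)(61 − 62.4) + 10.0 = 9.41
anchor → Form T (Sample 2): y = (9.2/4.4)(9.41 − 8.4) + 67.0 = 69.1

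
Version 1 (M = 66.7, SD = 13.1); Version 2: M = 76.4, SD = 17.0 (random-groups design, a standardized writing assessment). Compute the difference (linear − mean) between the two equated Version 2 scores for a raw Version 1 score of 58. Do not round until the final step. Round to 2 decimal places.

-2.59

Mean-equated: 58 + (76.4 − 66.7) = 67.70
Linear-equated: (17.0/13.1)(58 − 66.7) + 76.4 = 65.110
Difference = 65.110 − 67.70 = -2.59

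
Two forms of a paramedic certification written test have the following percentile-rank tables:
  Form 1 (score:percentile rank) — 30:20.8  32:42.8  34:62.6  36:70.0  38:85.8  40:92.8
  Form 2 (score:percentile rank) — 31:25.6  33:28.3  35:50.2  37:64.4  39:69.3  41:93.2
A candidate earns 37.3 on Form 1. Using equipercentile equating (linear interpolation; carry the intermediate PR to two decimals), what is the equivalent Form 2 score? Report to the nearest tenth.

39.9

PR of 37.3 on Form 1: 70.0 + (37.3 − 36)/(38 − 36) × (85.8 − 70.0) = 80.27
On Form 2, PR 80.27 falls between score 39 (PR 69.3) and 41 (PR 93.2).
Interpolate: 39 + (80.27 − 69.3)/(93.2 − 69.3) × (41 − 39) = 39.9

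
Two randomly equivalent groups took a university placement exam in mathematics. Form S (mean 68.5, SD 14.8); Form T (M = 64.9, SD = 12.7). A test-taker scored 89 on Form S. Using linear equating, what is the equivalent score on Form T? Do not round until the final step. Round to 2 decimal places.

Linear equating: y = (SD_Y/SD_X)(x − M_X) + M_Y
y = (12.7/14.8)(89 − 68.5) + 64.9
y = 0.858108 × 20.5 + 64.9 = 17.5912 + 64.9 = 82.49

82.49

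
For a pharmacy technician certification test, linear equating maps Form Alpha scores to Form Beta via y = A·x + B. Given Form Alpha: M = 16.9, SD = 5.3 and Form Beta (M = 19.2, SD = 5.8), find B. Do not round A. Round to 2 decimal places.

A = SD_Y / SD_X = 5.8 / 5.3 = 1.094340
B = M_Y − A·M_X = 19.2 − 1.094340 × 16.9 = 0.71

0.71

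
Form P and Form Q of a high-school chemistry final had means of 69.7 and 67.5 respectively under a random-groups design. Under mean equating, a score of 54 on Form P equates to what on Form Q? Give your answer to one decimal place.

Mean equating: y = x + (M_Y − M_X) = 54 + (67.5 − 69.7) = 51.8

51.8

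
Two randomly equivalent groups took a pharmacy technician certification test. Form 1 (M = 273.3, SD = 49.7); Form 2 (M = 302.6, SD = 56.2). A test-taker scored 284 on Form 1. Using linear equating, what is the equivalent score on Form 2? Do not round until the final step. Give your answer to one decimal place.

Linear equating: y = (SD_Y/SD_X)(x − M_X) + M_Y
y = (56.2/49.7)(284 − 273.3) + 302.6
y = 1.130785 × 10.7 + 302.6 = 12.0994 + 302.6 = 314.7

314.7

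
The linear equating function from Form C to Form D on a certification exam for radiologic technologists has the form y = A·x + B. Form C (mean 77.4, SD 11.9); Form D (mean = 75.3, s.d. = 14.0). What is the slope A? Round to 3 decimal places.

A = SD_Y / SD_X = 14.0 / 11.9 = 1.176

1.176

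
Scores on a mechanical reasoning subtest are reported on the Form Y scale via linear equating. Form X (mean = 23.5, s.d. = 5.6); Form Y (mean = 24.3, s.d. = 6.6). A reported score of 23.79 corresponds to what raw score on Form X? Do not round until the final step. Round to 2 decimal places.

Invert y = (SD_Y/SD_X)(x − M_X) + M_Y:
x = (SD_X/SD_Y)(y − M_Y) + M_X = (5.6/6.6)(23.79 − 24.3) + 23.5
x = 0.848485 × -0.510 + 23.5 = 23.07

23.07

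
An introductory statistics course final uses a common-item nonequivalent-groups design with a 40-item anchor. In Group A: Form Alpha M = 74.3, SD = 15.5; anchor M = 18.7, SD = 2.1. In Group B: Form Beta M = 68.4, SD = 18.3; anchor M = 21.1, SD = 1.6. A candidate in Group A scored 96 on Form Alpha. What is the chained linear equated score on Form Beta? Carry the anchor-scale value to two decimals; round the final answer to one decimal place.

74.6

Form Alpha → anchor (Group A): v = (2.1/15.5)(96 − 74.3) + 18.7 = 21.64
anchor → Form Beta (Group B): y = (18.3/1.6)(21.64 − 21.1) + 68.4 = 74.6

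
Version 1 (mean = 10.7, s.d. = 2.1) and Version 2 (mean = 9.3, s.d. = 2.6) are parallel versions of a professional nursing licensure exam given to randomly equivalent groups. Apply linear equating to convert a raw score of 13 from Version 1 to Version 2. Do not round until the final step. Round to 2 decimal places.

12.15

Linear equating: y = (SD_Y/SD_X)(x − M_X) + M_Y
y = (2.6/2.1)(13 − 10.7) + 9.3
y = 1.238095 × 2.3 + 9.3 = 2.8476 + 9.3 = 12.15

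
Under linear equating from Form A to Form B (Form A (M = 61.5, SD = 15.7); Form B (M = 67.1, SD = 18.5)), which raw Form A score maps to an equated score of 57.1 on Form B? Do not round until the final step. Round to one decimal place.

53.0

Invert y = (SD_Y/SD_X)(x − M_X) + M_Y:
x = (SD_X/SD_Y)(y − M_Y) + M_X = (15.7/18.5)(57.1 − 67.1) + 61.5
x = 0.848649 × -10.000 + 61.5 = 53.0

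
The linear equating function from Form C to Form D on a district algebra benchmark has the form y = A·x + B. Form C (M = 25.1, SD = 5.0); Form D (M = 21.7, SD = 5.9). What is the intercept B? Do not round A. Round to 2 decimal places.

-7.92

A = SD_Y / SD_X = 5.9 / 5.0 = 1.180000
B = M_Y − A·M_X = 21.7 − 1.180000 × 25.1 = -7.92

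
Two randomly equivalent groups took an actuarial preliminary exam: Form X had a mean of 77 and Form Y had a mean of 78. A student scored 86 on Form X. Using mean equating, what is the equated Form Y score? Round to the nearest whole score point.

Mean equating: y = x + (M_Y − M_X) = 86 + (78 − 77) = 87

87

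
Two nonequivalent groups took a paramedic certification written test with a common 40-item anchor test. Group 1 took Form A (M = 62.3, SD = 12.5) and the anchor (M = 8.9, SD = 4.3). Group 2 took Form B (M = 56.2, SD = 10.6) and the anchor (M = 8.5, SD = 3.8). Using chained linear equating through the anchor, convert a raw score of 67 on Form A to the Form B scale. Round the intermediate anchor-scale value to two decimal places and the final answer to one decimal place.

61.8

Form A → anchor (Group 1): v = (4.3/12.5)(67 − 62.3) + 8.9 = 10.52
anchor → Form B (Group 2): y = (10.6/3.8)(10.52 − 8.5) + 56.2 = 61.8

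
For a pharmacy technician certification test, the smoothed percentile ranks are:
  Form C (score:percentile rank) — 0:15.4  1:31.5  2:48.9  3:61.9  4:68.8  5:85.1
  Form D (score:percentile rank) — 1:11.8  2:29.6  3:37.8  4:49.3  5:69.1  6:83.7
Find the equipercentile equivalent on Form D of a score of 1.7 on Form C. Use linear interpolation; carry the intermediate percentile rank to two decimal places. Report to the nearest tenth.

3.5

PR of 1.7 on Form C: 31.5 + (1.7 − 1)/(2 − 1) × (48.9 − 31.5) = 43.68
On Form D, PR 43.68 falls between score 3 (PR 37.8) and 4 (PR 49.3).
Interpolate: 3 + (43.68 − 37.8)/(49.3 − 37.8) × (4 − 3) = 3.5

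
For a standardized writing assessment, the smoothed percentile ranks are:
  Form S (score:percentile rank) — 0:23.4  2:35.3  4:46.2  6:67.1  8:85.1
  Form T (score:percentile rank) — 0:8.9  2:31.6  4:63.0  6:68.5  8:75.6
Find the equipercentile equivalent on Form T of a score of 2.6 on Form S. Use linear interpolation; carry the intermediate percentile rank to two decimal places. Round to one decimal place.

2.4

PR of 2.6 on Form S: 35.3 + (2.6 − 2)/(4 − 2) × (46.2 − 35.3) = 38.57
On Form T, PR 38.57 falls between score 2 (PR 31.6) and 4 (PR 63.0).
Interpolate: 2 + (38.57 − 31.6)/(63.0 − 31.6) × (4 − 2) = 2.4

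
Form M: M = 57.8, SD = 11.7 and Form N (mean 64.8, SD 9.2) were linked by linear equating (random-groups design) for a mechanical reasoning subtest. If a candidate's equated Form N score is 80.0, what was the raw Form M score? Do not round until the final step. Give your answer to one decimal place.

Invert y = (SD_Y/SD_X)(x − M_X) + M_Y:
x = (SD_X/SD_Y)(y − M_Y) + M_X = (11.7/9.2)(80.0 − 64.8) + 57.8
x = 1.271739 × 15.200 + 57.8 = 77.1

77.1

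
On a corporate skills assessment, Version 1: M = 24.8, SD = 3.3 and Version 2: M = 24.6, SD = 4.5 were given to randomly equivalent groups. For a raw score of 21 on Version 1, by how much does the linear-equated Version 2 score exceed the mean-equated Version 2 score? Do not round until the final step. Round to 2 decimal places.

-1.38

Mean-equated: 21 + (24.6 − 24.8) = 20.80
Linear-equated: (4.5/3.3)(21 − 24.8) + 24.6 = 19.418
Difference = 19.418 − 20.80 = -1.38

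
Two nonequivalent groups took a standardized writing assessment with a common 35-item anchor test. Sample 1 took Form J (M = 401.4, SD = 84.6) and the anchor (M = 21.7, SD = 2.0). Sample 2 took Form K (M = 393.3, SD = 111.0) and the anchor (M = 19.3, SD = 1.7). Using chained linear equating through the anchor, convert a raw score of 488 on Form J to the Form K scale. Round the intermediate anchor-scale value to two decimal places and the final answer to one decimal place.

683.9

Form J → anchor (Sample 1): v = (2.0/84.6)(488 − 401.4) + 21.7 = 23.75
anchor → Form K (Sample 2): y = (111.0/1.7)(23.75 − 19.3) + 393.3 = 683.9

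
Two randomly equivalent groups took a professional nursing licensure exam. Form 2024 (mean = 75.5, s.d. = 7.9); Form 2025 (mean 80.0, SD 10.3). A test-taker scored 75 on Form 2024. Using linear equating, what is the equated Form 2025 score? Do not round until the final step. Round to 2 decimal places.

79.35

Linear equating: y = (SD_Y/SD_X)(x − M_X) + M_Y
y = (10.3/7.9)(75 − 75.5) + 80.0
y = 1.303797 × -0.5 + 80.0 = -0.6519 + 80.0 = 79.35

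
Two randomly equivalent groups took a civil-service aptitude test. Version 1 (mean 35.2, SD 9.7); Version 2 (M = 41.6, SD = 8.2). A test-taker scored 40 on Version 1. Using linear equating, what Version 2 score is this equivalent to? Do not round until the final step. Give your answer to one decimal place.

45.7

Linear equating: y = (SD_Y/SD_X)(x − M_X) + M_Y
y = (8.2/9.7)(40 − 35.2) + 41.6
y = 0.845361 × 4.8 + 41.6 = 4.0577 + 41.6 = 45.7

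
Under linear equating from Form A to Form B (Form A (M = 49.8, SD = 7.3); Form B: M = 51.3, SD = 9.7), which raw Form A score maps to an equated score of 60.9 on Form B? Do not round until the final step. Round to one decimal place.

57.0

Invert y = (SD_Y/SD_X)(x − M_X) + M_Y:
x = (SD_X/SD_Y)(y − M_Y) + M_X = (7.3/9.7)(60.9 − 51.3) + 49.8
x = 0.752577 × 9.600 + 49.8 = 57.0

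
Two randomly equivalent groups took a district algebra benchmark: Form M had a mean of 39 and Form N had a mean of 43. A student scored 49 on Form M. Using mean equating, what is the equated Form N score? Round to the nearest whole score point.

53

Mean equating: y = x + (M_Y − M_X) = 49 + (43 − 39) = 53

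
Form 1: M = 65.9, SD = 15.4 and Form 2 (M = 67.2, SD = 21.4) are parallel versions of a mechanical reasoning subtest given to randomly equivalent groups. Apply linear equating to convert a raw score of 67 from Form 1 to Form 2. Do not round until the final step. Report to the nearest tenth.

68.7

Linear equating: y = (SD_Y/SD_X)(x − M_X) + M_Y
y = (21.4/15.4)(67 − 65.9) + 67.2
y = 1.389610 × 1.1 + 67.2 = 1.5286 + 67.2 = 68.7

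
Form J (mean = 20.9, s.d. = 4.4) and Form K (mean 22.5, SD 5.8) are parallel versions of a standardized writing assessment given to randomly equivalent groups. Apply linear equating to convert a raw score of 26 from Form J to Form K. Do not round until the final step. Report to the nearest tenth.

29.2

Linear equating: y = (SD_Y/SD_X)(x − M_X) + M_Y
y = (5.8/4.4)(26 − 20.9) + 22.5
y = 1.318182 × 5.1 + 22.5 = 6.7227 + 22.5 = 29.2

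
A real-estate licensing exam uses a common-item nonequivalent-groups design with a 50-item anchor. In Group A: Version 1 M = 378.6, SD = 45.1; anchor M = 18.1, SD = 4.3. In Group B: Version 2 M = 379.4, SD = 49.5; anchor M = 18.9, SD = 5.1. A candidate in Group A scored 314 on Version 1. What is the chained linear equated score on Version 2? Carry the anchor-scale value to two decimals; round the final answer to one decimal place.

Version 1 → anchor (Group A): v = (4.3/45.1)(314 − 378.6) + 18.1 = 11.94
anchor → Version 2 (Group B): y = (49.5/5.1)(11.94 − 18.9) + 379.4 = 311.8

311.8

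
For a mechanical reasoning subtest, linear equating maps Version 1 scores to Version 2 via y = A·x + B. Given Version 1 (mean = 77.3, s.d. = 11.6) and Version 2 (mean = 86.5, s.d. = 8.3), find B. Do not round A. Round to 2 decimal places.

31.19

A = SD_Y / SD_X = 8.3 / 11.6 = 0.715517
B = M_Y − A·M_X = 86.5 − 0.715517 × 77.3 = 31.19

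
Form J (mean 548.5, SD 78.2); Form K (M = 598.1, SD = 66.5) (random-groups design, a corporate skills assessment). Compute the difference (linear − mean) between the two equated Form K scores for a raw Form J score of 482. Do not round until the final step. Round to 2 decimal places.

9.95

Mean-equated: 482 + (598.1 − 548.5) = 531.60
Linear-equated: (66.5/78.2)(482 − 548.5) + 598.1 = 541.549
Difference = 541.549 − 531.60 = 9.95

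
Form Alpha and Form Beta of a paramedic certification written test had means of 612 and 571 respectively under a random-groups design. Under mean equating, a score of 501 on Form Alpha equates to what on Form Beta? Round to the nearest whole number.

Mean equating: y = x + (M_Y − M_X) = 501 + (571 − 612) = 460

460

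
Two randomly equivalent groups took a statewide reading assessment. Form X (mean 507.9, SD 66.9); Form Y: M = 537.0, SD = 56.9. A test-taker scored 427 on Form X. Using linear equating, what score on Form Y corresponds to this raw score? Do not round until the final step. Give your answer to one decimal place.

468.2

Linear equating: y = (SD_Y/SD_X)(x − M_X) + M_Y
y = (56.9/66.9)(427 − 507.9) + 537.0
y = 0.850523 × -80.9 + 537.0 = -68.8073 + 537.0 = 468.2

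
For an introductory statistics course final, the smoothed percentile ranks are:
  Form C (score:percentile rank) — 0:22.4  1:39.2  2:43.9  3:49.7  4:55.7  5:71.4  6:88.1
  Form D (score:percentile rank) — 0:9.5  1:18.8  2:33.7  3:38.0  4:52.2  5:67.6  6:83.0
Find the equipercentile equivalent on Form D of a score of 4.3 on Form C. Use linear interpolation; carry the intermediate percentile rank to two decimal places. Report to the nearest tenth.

PR of 4.3 on Form C: 55.7 + (4.3 − 4)/(5 − 4) × (71.4 − 55.7) = 60.41
On Form D, PR 60.41 falls between score 4 (PR 52.2) and 5 (PR 67.6).
Interpolate: 4 + (60.41 − 52.2)/(67.6 − 52.2) × (5 − 4) = 4.5

4.5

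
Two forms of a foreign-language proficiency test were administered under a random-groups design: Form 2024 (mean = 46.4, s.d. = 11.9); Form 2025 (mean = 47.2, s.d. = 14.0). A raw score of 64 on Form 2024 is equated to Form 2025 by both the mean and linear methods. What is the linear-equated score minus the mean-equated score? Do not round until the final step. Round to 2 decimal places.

3.11

Mean-equated: 64 + (47.2 − 46.4) = 64.80
Linear-equated: (14.0/11.9)(64 − 46.4) + 47.2 = 67.906
Difference = 67.906 − 64.80 = 3.11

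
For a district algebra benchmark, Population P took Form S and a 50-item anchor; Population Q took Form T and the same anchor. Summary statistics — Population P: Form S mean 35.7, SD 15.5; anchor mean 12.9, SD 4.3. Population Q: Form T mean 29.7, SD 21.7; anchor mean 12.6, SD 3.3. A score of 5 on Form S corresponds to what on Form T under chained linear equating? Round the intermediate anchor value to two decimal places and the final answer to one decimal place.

-24.4

Form S → anchor (Population P): v = (4.3/15.5)(5 − 35.7) + 12.9 = 4.38
anchor → Form T (Population Q): y = (21.7/3.3)(4.38 − 12.6) + 29.7 = -24.4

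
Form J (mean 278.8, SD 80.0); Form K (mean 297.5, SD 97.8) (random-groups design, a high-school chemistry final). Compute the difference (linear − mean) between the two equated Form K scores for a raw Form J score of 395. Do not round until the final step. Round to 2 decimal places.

Mean-equated: 395 + (297.5 − 278.8) = 413.70
Linear-equated: (97.8/80.0)(395 − 278.8) + 297.5 = 439.554
Difference = 439.554 − 413.70 = 25.85

25.85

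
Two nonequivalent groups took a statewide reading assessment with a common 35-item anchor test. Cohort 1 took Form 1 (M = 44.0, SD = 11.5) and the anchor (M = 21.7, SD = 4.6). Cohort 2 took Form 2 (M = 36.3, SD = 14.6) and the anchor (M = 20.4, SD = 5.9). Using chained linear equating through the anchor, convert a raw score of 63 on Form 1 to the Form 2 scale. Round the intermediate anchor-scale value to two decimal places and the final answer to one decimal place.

Form 1 → anchor (Cohort 1): v = (4.6/11.5)(63 − 44.0) + 21.7 = 29.30
anchor → Form 2 (Cohort 2): y = (14.6/5.9)(29.30 − 20.4) + 36.3 = 58.3

58.3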